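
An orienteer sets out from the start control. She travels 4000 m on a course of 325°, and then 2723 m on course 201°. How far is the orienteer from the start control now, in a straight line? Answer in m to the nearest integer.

Leg 1 (325°, 4000 m): east 4000 sin 325° = -2294.31, north 4000 cos 325° = 3276.61
Leg 2 (201°, 2723 m): east 2723 sin 201° = -975.84, north 2723 cos 201° = -2542.14
Net: -3270.14 east, 734.47 north. Distance = √((-3270.14)² + (734.47)²) = 3351.607 m.

3352 m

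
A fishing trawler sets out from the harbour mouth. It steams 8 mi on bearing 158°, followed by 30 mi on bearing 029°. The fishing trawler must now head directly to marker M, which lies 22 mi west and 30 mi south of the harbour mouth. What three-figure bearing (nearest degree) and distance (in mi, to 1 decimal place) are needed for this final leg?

219°, 62.8 mi

Leg 1 (158°, 8 mi): east 8 sin 158° = 3.00, north 8 cos 158° = -7.42
Leg 2 (029°, 30 mi): east 30 sin 29° = 14.54, north 30 cos 29° = 26.24
Current position: (17.54, 18.82). Target: (-22, -30). Remaining: Δeast = -39.54, Δnorth = -48.82.
Bearing = atan2(-39.54, -48.82) mod 360° = 219.00°; distance = √((-39.54)² + (-48.82)²) = 62.825 mi.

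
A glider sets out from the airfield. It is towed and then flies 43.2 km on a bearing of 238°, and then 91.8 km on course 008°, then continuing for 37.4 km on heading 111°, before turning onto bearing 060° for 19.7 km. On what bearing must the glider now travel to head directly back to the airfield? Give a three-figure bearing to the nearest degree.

Leg 1 (238°, 43.2 km): east 43.2 sin 238° = -36.64, north 43.2 cos 238° = -22.89
Leg 2 (008°, 91.8 km): east 91.8 sin 8° = 12.78, north 91.8 cos 8° = 90.91
Leg 3 (111°, 37.4 km): east 37.4 sin 111° = 34.92, north 37.4 cos 111° = -13.40
Leg 4 (060°, 19.7 km): east 19.7 sin 60° = 17.06, north 19.7 cos 60° = 9.85
Net displacement: 28.12 east, 64.46 north. Direction back to start is (-28.12, -64.46): bearing = atan2(-28.12, -64.46) mod 360° = 203.57° ≈ 204°.

204°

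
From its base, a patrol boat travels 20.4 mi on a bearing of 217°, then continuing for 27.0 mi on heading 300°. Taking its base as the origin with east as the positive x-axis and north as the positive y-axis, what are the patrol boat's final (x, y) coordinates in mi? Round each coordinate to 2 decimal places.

(-35.66, -2.79)

Leg 1 (217°, 20.4 mi): east 20.4 sin 217° = -12.28, north 20.4 cos 217° = -16.29
Leg 2 (300°, 27.0 mi): east 27.0 sin 300° = -23.38, north 27.0 cos 300° = 13.50
Summing: -35.66 mi east, -2.79 mi north → (-35.66, -2.79).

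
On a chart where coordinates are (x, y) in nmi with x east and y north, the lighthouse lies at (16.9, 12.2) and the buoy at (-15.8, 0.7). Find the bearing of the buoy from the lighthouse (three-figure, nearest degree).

251°

Δeast = -15.8 − 16.9 = -32.70; Δnorth = 0.7 − 12.2 = -11.50.
Bearing = atan2(Δeast, Δnorth) mod 360° = 250.62° ≈ 251°.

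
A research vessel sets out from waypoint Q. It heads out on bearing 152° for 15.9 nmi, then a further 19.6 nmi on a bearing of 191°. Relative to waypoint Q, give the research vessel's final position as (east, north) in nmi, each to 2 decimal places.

Leg 1 (152°, 15.9 nmi): east 15.9 sin 152° = 7.46, north 15.9 cos 152° = -14.04
Leg 2 (191°, 19.6 nmi): east 19.6 sin 191° = -3.74, north 19.6 cos 191° = -19.24
Summing: 3.72 nmi east, -33.28 nmi north → (3.72, -33.28).

(3.72, -33.28)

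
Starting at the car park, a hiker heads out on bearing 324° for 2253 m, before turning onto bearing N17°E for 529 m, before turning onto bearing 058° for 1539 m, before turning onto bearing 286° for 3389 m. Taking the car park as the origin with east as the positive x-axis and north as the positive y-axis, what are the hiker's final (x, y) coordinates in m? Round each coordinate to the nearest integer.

(-3122, 4078)

Leg 1 (324°, 2253 m): east 2253 sin 324° = -1324.28, north 2253 cos 324° = 1822.72
Leg 2 (N17°E, 529 m): east 529 sin 17° = 154.66, north 529 cos 17° = 505.89
Leg 3 (058°, 1539 m): east 1539 sin 58° = 1305.15, north 1539 cos 58° = 815.55
Leg 4 (286°, 3389 m): east 3389 sin 286° = -3257.72, north 3389 cos 286° = 934.13
Summing: -3122.19 m east, 4078.28 m north → (-3122, 4078).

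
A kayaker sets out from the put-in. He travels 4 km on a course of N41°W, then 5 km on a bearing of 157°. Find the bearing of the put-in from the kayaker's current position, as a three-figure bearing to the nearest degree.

023°

Leg 1 (N41°W, 4 km): east 4 sin 319° = -2.62, north 4 cos 319° = 3.02
Leg 2 (157°, 5 km): east 5 sin 157° = 1.95, north 5 cos 157° = -4.60
Net displacement: -0.67 east, -1.58 north. Direction back to start is (0.67, 1.58): bearing = atan2(0.67, 1.58) mod 360° = 22.95° ≈ 023°.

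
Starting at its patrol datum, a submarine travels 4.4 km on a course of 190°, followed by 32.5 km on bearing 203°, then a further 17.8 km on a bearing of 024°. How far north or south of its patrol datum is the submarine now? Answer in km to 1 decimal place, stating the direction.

Leg 1 (190°, 4.4 km): east 4.4 sin 190° = -0.76, north 4.4 cos 190° = -4.33
Leg 2 (203°, 32.5 km): east 32.5 sin 203° = -12.70, north 32.5 cos 203° = -29.92
Leg 3 (024°, 17.8 km): east 17.8 sin 24° = 7.24, north 17.8 cos 24° = 16.26
Net north component: -17.99 km.

18.0 km south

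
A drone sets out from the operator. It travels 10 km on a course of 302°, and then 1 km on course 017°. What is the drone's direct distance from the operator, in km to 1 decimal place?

10.3 km

Leg 1 (302°, 10 km): east 10 sin 302° = -8.48, north 10 cos 302° = 5.30
Leg 2 (017°, 1 km): east 1 sin 17° = 0.29, north 1 cos 17° = 0.96
Net: -8.19 east, 6.26 north. Distance = √((-8.19)² + (6.26)²) = 10.304 km.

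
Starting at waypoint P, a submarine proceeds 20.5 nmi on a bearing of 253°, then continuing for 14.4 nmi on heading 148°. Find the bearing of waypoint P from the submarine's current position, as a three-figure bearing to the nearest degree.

033°

Leg 1 (253°, 20.5 nmi): east 20.5 sin 253° = -19.60, north 20.5 cos 253° = -5.99
Leg 2 (148°, 14.4 nmi): east 14.4 sin 148° = 7.63, north 14.4 cos 148° = -12.21
Net displacement: -11.97 east, -18.21 north. Direction back to start is (11.97, 18.21): bearing = atan2(11.97, 18.21) mod 360° = 33.33° ≈ 033°.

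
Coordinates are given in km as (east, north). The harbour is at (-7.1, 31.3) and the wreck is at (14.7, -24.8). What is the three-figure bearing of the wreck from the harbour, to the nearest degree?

Δeast = 14.7 − -7.1 = 21.80; Δnorth = -24.8 − 31.3 = -56.10.
Bearing = atan2(Δeast, Δnorth) mod 360° = 158.76° ≈ 159°.

159°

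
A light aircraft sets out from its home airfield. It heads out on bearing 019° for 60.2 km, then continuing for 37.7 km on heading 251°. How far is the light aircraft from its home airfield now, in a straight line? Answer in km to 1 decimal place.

47.4 km

Leg 1 (019°, 60.2 km): east 60.2 sin 19° = 19.60, north 60.2 cos 19° = 56.92
Leg 2 (251°, 37.7 km): east 37.7 sin 251° = -35.65, north 37.7 cos 251° = -12.27
Net: -16.05 east, 44.65 north. Distance = √((-16.05)² + (44.65)²) = 47.443 km.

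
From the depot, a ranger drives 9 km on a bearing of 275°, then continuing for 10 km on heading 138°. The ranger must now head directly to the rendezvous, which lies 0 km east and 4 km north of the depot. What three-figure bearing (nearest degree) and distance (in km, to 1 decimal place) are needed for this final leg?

Leg 1 (275°, 9 km): east 9 sin 275° = -8.97, north 9 cos 275° = 0.78
Leg 2 (138°, 10 km): east 10 sin 138° = 6.69, north 10 cos 138° = -7.43
Current position: (-2.27, -6.65). Target: (0, 4). Remaining: Δeast = 2.27, Δnorth = 10.65.
Bearing = atan2(2.27, 10.65) mod 360° = 12.06°; distance = √((2.27)² + (10.65)²) = 10.887 km.

012°, 10.9 km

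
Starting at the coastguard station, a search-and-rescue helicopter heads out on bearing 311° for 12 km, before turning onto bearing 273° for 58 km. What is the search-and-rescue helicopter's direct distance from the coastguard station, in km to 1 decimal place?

67.9 km

Leg 1 (311°, 12 km): east 12 sin 311° = -9.06, north 12 cos 311° = 7.87
Leg 2 (273°, 58 km): east 58 sin 273° = -57.92, north 58 cos 273° = 3.04
Net: -66.98 east, 10.91 north. Distance = √((-66.98)² + (10.91)²) = 67.859 km.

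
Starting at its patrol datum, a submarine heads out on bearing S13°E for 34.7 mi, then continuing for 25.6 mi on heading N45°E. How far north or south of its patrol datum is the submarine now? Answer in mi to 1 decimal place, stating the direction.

Leg 1 (S13°E, 34.7 mi): east 34.7 sin 167° = 7.81, north 34.7 cos 167° = -33.81
Leg 2 (N45°E, 25.6 mi): east 25.6 sin 45° = 18.10, north 25.6 cos 45° = 18.10
Net north component: -15.71 mi.

15.7 mi south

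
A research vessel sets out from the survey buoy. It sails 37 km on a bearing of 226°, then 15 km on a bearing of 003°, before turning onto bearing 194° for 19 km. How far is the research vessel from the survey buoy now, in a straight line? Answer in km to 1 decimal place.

Leg 1 (226°, 37 km): east 37 sin 226° = -26.62, north 37 cos 226° = -25.70
Leg 2 (003°, 15 km): east 15 sin 3° = 0.79, north 15 cos 3° = 14.98
Leg 3 (194°, 19 km): east 19 sin 194° = -4.60, north 19 cos 194° = -18.44
Net: -30.43 east, -29.16 north. Distance = √((-30.43)² + (-29.16)²) = 42.143 km.

42.1 km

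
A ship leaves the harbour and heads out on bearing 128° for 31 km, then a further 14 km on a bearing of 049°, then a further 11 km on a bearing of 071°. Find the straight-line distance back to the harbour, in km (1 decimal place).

Leg 1 (128°, 31 km): east 31 sin 128° = 24.43, north 31 cos 128° = -19.09
Leg 2 (049°, 14 km): east 14 sin 49° = 10.57, north 14 cos 49° = 9.18
Leg 3 (071°, 11 km): east 11 sin 71° = 10.40, north 11 cos 71° = 3.58
Net: 45.39 east, -6.32 north. Distance = √((45.39)² + (-6.32)²) = 45.833 km.

45.8 km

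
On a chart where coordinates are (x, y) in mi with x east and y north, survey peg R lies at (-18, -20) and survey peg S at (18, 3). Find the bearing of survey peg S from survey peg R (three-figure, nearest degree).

057°

Δeast = 18 − -18 = 36.00; Δnorth = 3 − -20 = 23.00.
Bearing = atan2(Δeast, Δnorth) mod 360° = 57.43° ≈ 057°.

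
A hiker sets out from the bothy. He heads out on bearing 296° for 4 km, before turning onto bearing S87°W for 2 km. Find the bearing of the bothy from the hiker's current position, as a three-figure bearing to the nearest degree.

Leg 1 (296°, 4 km): east 4 sin 296° = -3.60, north 4 cos 296° = 1.75
Leg 2 (S87°W, 2 km): east 2 sin 267° = -2.00, north 2 cos 267° = -0.10
Net displacement: -5.59 east, 1.65 north. Direction back to start is (5.59, -1.65): bearing = atan2(5.59, -1.65) mod 360° = 106.43° ≈ 106°.

106°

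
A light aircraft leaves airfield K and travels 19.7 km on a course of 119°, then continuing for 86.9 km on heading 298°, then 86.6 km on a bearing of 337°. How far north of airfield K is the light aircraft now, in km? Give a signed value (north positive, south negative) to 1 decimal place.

Leg 1 (119°, 19.7 km): east 19.7 sin 119° = 17.23, north 19.7 cos 119° = -9.55
Leg 2 (298°, 86.9 km): east 86.9 sin 298° = -76.73, north 86.9 cos 298° = 40.80
Leg 3 (337°, 86.6 km): east 86.6 sin 337° = -33.84, north 86.6 cos 337° = 79.72
Net north component: 110.96 km.

111.0 km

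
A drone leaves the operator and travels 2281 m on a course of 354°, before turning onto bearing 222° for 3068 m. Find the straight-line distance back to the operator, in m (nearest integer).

Leg 1 (354°, 2281 m): east 2281 sin 354° = -238.43, north 2281 cos 354° = 2268.50
Leg 2 (222°, 3068 m): east 3068 sin 222° = -2052.89, north 3068 cos 222° = -2279.97
Net: -2291.32 east, -11.46 north. Distance = √((-2291.32)² + (-11.46)²) = 2291.351 m.

2291 m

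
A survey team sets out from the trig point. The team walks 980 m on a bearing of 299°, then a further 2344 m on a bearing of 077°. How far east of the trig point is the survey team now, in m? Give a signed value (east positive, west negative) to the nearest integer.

Leg 1 (299°, 980 m): east 980 sin 299° = -857.13, north 980 cos 299° = 475.11
Leg 2 (077°, 2344 m): east 2344 sin 77° = 2283.92, north 2344 cos 77° = 527.29
Net east component: 1426.80 m.

1427 m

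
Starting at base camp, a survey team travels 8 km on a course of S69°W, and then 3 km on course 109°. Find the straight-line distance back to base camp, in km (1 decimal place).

Leg 1 (S69°W, 8 km): east 8 sin 249° = -7.47, north 8 cos 249° = -2.87
Leg 2 (109°, 3 km): east 3 sin 109° = 2.84, north 3 cos 109° = -0.98
Net: -4.63 east, -3.84 north. Distance = √((-4.63)² + (-3.84)²) = 6.019 km.

6.0 km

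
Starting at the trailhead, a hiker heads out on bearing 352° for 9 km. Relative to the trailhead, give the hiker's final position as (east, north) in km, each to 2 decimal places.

Leg 1 (352°, 9 km): east 9 sin 352° = -1.25, north 9 cos 352° = 8.91
Summing: -1.25 km east, 8.91 km north → (-1.25, 8.91).

(-1.25, 8.91)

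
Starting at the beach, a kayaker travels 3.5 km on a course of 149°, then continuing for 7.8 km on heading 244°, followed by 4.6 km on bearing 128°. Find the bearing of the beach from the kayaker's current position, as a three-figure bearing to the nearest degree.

010°

Leg 1 (149°, 3.5 km): east 3.5 sin 149° = 1.80, north 3.5 cos 149° = -3.00
Leg 2 (244°, 7.8 km): east 7.8 sin 244° = -7.01, north 7.8 cos 244° = -3.42
Leg 3 (128°, 4.6 km): east 4.6 sin 128° = 3.62, north 4.6 cos 128° = -2.83
Net displacement: -1.58 east, -9.25 north. Direction back to start is (1.58, 9.25): bearing = atan2(1.58, 9.25) mod 360° = 9.71° ≈ 010°.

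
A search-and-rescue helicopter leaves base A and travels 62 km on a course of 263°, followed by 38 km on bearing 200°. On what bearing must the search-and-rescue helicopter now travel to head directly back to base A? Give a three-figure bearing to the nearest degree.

060°

Leg 1 (263°, 62 km): east 62 sin 263° = -61.54, north 62 cos 263° = -7.56
Leg 2 (200°, 38 km): east 38 sin 200° = -13.00, north 38 cos 200° = -35.71
Net displacement: -74.53 east, -43.26 north. Direction back to start is (74.53, 43.26): bearing = atan2(74.53, 43.26) mod 360° = 59.87° ≈ 060°.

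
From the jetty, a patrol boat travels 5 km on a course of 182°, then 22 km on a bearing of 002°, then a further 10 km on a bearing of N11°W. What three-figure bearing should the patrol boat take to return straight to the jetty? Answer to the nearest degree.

Leg 1 (182°, 5 km): east 5 sin 182° = -0.17, north 5 cos 182° = -5.00
Leg 2 (002°, 22 km): east 22 sin 2° = 0.77, north 22 cos 2° = 21.99
Leg 3 (N11°W, 10 km): east 10 sin 349° = -1.91, north 10 cos 349° = 9.82
Net displacement: -1.31 east, 26.81 north. Direction back to start is (1.31, -26.81): bearing = atan2(1.31, -26.81) mod 360° = 177.19° ≈ 177°.

177°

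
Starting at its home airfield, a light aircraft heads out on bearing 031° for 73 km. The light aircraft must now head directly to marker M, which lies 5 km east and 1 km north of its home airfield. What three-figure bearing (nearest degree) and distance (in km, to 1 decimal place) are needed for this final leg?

208°, 69.7 km

Leg 1 (031°, 73 km): east 73 sin 31° = 37.60, north 73 cos 31° = 62.57
Current position: (37.60, 62.57). Target: (5, 1). Remaining: Δeast = -32.60, Δnorth = -61.57.
Bearing = atan2(-32.60, -61.57) mod 360° = 207.90°; distance = √((-32.60)² + (-61.57)²) = 69.670 km.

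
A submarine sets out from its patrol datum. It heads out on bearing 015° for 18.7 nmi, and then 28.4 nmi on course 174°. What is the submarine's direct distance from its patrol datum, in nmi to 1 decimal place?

Leg 1 (015°, 18.7 nmi): east 18.7 sin 15° = 4.84, north 18.7 cos 15° = 18.06
Leg 2 (174°, 28.4 nmi): east 28.4 sin 174° = 2.97, north 28.4 cos 174° = -28.24
Net: 7.81 east, -10.18 north. Distance = √((7.81)² + (-10.18)²) = 12.831 nmi.

12.8 nmi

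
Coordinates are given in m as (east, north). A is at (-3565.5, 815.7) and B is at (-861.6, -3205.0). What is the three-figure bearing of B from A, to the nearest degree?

Δeast = -861.6 − -3565.5 = 2703.90; Δnorth = -3205.0 − 815.7 = -4020.70.
Bearing = atan2(Δeast, Δnorth) mod 360° = 146.08° ≈ 146°.

146°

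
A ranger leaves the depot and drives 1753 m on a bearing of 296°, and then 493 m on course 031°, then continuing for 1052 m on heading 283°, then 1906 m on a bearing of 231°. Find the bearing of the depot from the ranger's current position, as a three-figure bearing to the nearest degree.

Leg 1 (296°, 1753 m): east 1753 sin 296° = -1575.59, north 1753 cos 296° = 768.46
Leg 2 (031°, 493 m): east 493 sin 31° = 253.91, north 493 cos 31° = 422.58
Leg 3 (283°, 1052 m): east 1052 sin 283° = -1025.04, north 1052 cos 283° = 236.65
Leg 4 (231°, 1906 m): east 1906 sin 231° = -1481.24, north 1906 cos 231° = -1199.48
Net displacement: -3827.95 east, 228.21 north. Direction back to start is (3827.95, -228.21): bearing = atan2(3827.95, -228.21) mod 360° = 93.41° ≈ 093°.

093°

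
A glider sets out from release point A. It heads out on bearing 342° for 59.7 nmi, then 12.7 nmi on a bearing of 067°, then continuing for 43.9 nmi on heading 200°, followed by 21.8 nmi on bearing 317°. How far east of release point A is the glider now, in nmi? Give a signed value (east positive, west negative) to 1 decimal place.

Leg 1 (342°, 59.7 nmi): east 59.7 sin 342° = -18.45, north 59.7 cos 342° = 56.78
Leg 2 (067°, 12.7 nmi): east 12.7 sin 67° = 11.69, north 12.7 cos 67° = 4.96
Leg 3 (200°, 43.9 nmi): east 43.9 sin 200° = -15.01, north 43.9 cos 200° = -41.25
Leg 4 (317°, 21.8 nmi): east 21.8 sin 317° = -14.87, north 21.8 cos 317° = 15.94
Net east component: -36.64 nmi.

-36.6 nmi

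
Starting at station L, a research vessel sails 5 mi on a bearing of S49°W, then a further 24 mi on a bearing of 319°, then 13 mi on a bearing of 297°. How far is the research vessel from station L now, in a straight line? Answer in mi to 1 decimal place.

37.4 mi

Leg 1 (S49°W, 5 mi): east 5 sin 229° = -3.77, north 5 cos 229° = -3.28
Leg 2 (319°, 24 mi): east 24 sin 319° = -15.75, north 24 cos 319° = 18.11
Leg 3 (297°, 13 mi): east 13 sin 297° = -11.58, north 13 cos 297° = 5.90
Net: -31.10 east, 20.73 north. Distance = √((-31.10)² + (20.73)²) = 37.380 mi.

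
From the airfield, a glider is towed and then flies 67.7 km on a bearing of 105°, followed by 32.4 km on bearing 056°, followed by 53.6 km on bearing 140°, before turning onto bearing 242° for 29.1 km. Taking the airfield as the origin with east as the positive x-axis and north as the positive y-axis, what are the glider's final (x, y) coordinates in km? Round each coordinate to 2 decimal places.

(101.01, -54.13)

Leg 1 (105°, 67.7 km): east 67.7 sin 105° = 65.39, north 67.7 cos 105° = -17.52
Leg 2 (056°, 32.4 km): east 32.4 sin 56° = 26.86, north 32.4 cos 56° = 18.12
Leg 3 (140°, 53.6 km): east 53.6 sin 140° = 34.45, north 53.6 cos 140° = -41.06
Leg 4 (242°, 29.1 km): east 29.1 sin 242° = -25.69, north 29.1 cos 242° = -13.66
Summing: 101.01 km east, -54.13 km north → (101.01, -54.13).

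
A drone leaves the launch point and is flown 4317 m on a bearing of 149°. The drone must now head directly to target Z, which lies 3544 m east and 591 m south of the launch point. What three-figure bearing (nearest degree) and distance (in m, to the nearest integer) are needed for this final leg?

Leg 1 (149°, 4317 m): east 4317 sin 149° = 2223.42, north 4317 cos 149° = -3700.39
Current position: (2223.42, -3700.39). Target: (3544, -591). Remaining: Δeast = 1320.58, Δnorth = 3109.39.
Bearing = atan2(1320.58, 3109.39) mod 360° = 23.01°; distance = √((1320.58)² + (3109.39)²) = 3378.202 m.

023°, 3378 m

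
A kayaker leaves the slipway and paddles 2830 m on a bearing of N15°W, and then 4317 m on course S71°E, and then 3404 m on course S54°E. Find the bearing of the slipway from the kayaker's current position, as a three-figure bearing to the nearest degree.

Leg 1 (N15°W, 2830 m): east 2830 sin 345° = -732.46, north 2830 cos 345° = 2733.57
Leg 2 (S71°E, 4317 m): east 4317 sin 109° = 4081.80, north 4317 cos 109° = -1405.48
Leg 3 (S54°E, 3404 m): east 3404 sin 126° = 2753.89, north 3404 cos 126° = -2000.82
Net displacement: 6103.24 east, -672.73 north. Direction back to start is (-6103.24, 672.73): bearing = atan2(-6103.24, 672.73) mod 360° = 276.29° ≈ 276°.

276°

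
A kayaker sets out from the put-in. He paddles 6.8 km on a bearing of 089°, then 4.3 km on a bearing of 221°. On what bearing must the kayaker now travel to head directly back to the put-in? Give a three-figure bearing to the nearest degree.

Leg 1 (089°, 6.8 km): east 6.8 sin 89° = 6.80, north 6.8 cos 89° = 0.12
Leg 2 (221°, 4.3 km): east 4.3 sin 221° = -2.82, north 4.3 cos 221° = -3.25
Net displacement: 3.98 east, -3.13 north. Direction back to start is (-3.98, 3.13): bearing = atan2(-3.98, 3.13) mod 360° = 308.17° ≈ 308°.

308°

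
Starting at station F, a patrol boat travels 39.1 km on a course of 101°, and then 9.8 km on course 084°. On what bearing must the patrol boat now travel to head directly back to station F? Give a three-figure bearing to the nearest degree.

278°

Leg 1 (101°, 39.1 km): east 39.1 sin 101° = 38.38, north 39.1 cos 101° = -7.46
Leg 2 (084°, 9.8 km): east 9.8 sin 84° = 9.75, north 9.8 cos 84° = 1.02
Net displacement: 48.13 east, -6.44 north. Direction back to start is (-48.13, 6.44): bearing = atan2(-48.13, 6.44) mod 360° = 277.62° ≈ 278°.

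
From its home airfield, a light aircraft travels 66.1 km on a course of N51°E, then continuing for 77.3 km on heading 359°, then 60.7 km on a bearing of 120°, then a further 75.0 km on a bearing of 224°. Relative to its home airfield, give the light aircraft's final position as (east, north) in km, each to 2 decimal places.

Leg 1 (N51°E, 66.1 km): east 66.1 sin 51° = 51.37, north 66.1 cos 51° = 41.60
Leg 2 (359°, 77.3 km): east 77.3 sin 359° = -1.35, north 77.3 cos 359° = 77.29
Leg 3 (120°, 60.7 km): east 60.7 sin 120° = 52.57, north 60.7 cos 120° = -30.35
Leg 4 (224°, 75.0 km): east 75.0 sin 224° = -52.10, north 75.0 cos 224° = -53.95
Summing: 50.49 km east, 34.59 km north → (50.49, 34.59).

(50.49, 34.59)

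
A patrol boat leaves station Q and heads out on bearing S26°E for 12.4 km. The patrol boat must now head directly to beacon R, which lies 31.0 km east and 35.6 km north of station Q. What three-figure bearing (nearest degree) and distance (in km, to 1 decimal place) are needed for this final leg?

029°, 53.3 km

Leg 1 (S26°E, 12.4 km): east 12.4 sin 154° = 5.44, north 12.4 cos 154° = -11.15
Current position: (5.44, -11.15). Target: (31.0, 35.6). Remaining: Δeast = 25.56, Δnorth = 46.75.
Bearing = atan2(25.56, 46.75) mod 360° = 28.67°; distance = √((25.56)² + (46.75)²) = 53.279 km.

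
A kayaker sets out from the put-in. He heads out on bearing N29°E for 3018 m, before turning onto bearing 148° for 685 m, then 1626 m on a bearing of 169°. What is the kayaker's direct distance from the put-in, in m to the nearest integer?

Leg 1 (N29°E, 3018 m): east 3018 sin 29° = 1463.16, north 3018 cos 29° = 2639.60
Leg 2 (148°, 685 m): east 685 sin 148° = 362.99, north 685 cos 148° = -580.91
Leg 3 (169°, 1626 m): east 1626 sin 169° = 310.26, north 1626 cos 169° = -1596.13
Net: 2136.41 east, 462.56 north. Distance = √((2136.41)² + (462.56)²) = 2185.908 m.

2186 m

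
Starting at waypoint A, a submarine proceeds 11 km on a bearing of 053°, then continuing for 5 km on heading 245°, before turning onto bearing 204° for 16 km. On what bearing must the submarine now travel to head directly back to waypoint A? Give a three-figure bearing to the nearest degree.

013°

Leg 1 (053°, 11 km): east 11 sin 53° = 8.78, north 11 cos 53° = 6.62
Leg 2 (245°, 5 km): east 5 sin 245° = -4.53, north 5 cos 245° = -2.11
Leg 3 (204°, 16 km): east 16 sin 204° = -6.51, north 16 cos 204° = -14.62
Net displacement: -2.25 east, -10.11 north. Direction back to start is (2.25, 10.11): bearing = atan2(2.25, 10.11) mod 360° = 12.57° ≈ 013°.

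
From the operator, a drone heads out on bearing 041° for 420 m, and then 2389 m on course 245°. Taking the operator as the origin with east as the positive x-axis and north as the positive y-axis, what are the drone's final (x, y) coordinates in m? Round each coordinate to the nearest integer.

(-1890, -693)

Leg 1 (041°, 420 m): east 420 sin 41° = 275.54, north 420 cos 41° = 316.98
Leg 2 (245°, 2389 m): east 2389 sin 245° = -2165.17, north 2389 cos 245° = -1009.64
Summing: -1889.62 m east, -692.66 m north → (-1890, -693).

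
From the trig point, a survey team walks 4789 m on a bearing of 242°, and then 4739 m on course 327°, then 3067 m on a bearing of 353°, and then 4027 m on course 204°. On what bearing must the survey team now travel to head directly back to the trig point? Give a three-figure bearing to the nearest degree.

097°

Leg 1 (242°, 4789 m): east 4789 sin 242° = -4228.44, north 4789 cos 242° = -2248.30
Leg 2 (327°, 4739 m): east 4739 sin 327° = -2581.04, north 4739 cos 327° = 3974.46
Leg 3 (353°, 3067 m): east 3067 sin 353° = -373.77, north 3067 cos 353° = 3044.14
Leg 4 (204°, 4027 m): east 4027 sin 204° = -1637.93, north 4027 cos 204° = -3678.85
Net displacement: -8821.18 east, 1091.45 north. Direction back to start is (8821.18, -1091.45): bearing = atan2(8821.18, -1091.45) mod 360° = 97.05° ≈ 097°.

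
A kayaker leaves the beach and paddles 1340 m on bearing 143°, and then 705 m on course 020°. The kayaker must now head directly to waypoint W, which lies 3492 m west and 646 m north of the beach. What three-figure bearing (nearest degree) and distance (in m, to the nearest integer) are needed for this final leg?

283°, 4660 m

Leg 1 (143°, 1340 m): east 1340 sin 143° = 806.43, north 1340 cos 143° = -1070.17
Leg 2 (020°, 705 m): east 705 sin 20° = 241.12, north 705 cos 20° = 662.48
Current position: (1047.56, -407.69). Target: (-3492, 646). Remaining: Δeast = -4539.56, Δnorth = 1053.69.
Bearing = atan2(-4539.56, 1053.69) mod 360° = 283.07°; distance = √((-4539.56)² + (1053.69)²) = 4660.239 m.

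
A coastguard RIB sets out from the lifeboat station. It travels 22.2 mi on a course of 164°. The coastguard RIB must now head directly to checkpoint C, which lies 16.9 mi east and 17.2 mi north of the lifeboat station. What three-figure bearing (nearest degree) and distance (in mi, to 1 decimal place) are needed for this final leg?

Leg 1 (164°, 22.2 mi): east 22.2 sin 164° = 6.12, north 22.2 cos 164° = -21.34
Current position: (6.12, -21.34). Target: (16.9, 17.2). Remaining: Δeast = 10.78, Δnorth = 38.54.
Bearing = atan2(10.78, 38.54) mod 360° = 15.63°; distance = √((10.78)² + (38.54)²) = 40.019 mi.

016°, 40.0 mi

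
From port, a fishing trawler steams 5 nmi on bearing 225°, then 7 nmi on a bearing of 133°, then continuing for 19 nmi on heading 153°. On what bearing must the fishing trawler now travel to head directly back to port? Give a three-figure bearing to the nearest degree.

338°

Leg 1 (225°, 5 nmi): east 5 sin 225° = -3.54, north 5 cos 225° = -3.54
Leg 2 (133°, 7 nmi): east 7 sin 133° = 5.12, north 7 cos 133° = -4.77
Leg 3 (153°, 19 nmi): east 19 sin 153° = 8.63, north 19 cos 153° = -16.93
Net displacement: 10.21 east, -25.24 north. Direction back to start is (-10.21, 25.24): bearing = atan2(-10.21, 25.24) mod 360° = 337.98° ≈ 338°.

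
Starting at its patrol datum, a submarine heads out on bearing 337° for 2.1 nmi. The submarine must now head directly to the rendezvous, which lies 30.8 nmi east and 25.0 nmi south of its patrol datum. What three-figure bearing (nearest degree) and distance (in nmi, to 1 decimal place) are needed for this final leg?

Leg 1 (337°, 2.1 nmi): east 2.1 sin 337° = -0.82, north 2.1 cos 337° = 1.93
Current position: (-0.82, 1.93). Target: (30.8, -25.0). Remaining: Δeast = 31.62, Δnorth = -26.93.
Bearing = atan2(31.62, -26.93) mod 360° = 130.42°; distance = √((31.62)² + (-26.93)²) = 41.536 nmi.

130°, 41.5 nmi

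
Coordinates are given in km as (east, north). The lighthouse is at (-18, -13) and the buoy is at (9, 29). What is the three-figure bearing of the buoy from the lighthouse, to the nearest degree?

033°

Δeast = 9 − -18 = 27.00; Δnorth = 29 − -13 = 42.00.
Bearing = atan2(Δeast, Δnorth) mod 360° = 32.74° ≈ 033°.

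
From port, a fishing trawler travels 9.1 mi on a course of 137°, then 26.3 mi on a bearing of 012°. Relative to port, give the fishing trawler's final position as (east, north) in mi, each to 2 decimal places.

Leg 1 (137°, 9.1 mi): east 9.1 sin 137° = 6.21, north 9.1 cos 137° = -6.66
Leg 2 (012°, 26.3 mi): east 26.3 sin 12° = 5.47, north 26.3 cos 12° = 25.73
Summing: 11.67 mi east, 19.07 mi north → (11.67, 19.07).

(11.67, 19.07)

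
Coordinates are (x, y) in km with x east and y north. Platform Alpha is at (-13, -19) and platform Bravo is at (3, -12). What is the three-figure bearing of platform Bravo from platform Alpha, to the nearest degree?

066°

Δeast = 3 − -13 = 16.00; Δnorth = -12 − -19 = 7.00.
Bearing = atan2(Δeast, Δnorth) mod 360° = 66.37° ≈ 066°.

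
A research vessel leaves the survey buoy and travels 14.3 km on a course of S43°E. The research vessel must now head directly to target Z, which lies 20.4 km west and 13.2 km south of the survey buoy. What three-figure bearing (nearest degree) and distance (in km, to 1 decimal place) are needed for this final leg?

265°, 30.3 km

Leg 1 (S43°E, 14.3 km): east 14.3 sin 137° = 9.75, north 14.3 cos 137° = -10.46
Current position: (9.75, -10.46). Target: (-20.4, -13.2). Remaining: Δeast = -30.15, Δnorth = -2.74.
Bearing = atan2(-30.15, -2.74) mod 360° = 264.80°; distance = √((-30.15)² + (-2.74)²) = 30.277 km.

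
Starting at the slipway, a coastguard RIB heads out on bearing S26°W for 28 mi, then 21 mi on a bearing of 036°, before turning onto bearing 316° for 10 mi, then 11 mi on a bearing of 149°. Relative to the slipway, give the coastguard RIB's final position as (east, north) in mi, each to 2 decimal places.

Leg 1 (S26°W, 28 mi): east 28 sin 206° = -12.27, north 28 cos 206° = -25.17
Leg 2 (036°, 21 mi): east 21 sin 36° = 12.34, north 21 cos 36° = 16.99
Leg 3 (316°, 10 mi): east 10 sin 316° = -6.95, north 10 cos 316° = 7.19
Leg 4 (149°, 11 mi): east 11 sin 149° = 5.67, north 11 cos 149° = -9.43
Summing: -1.21 mi east, -10.41 mi north → (-1.21, -10.41).

(-1.21, -10.41)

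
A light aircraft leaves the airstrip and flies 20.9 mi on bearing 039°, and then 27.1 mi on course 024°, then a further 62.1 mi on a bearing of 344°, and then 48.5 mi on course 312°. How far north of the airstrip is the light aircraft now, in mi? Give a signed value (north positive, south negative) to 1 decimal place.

133.1 mi

Leg 1 (039°, 20.9 mi): east 20.9 sin 39° = 13.15, north 20.9 cos 39° = 16.24
Leg 2 (024°, 27.1 mi): east 27.1 sin 24° = 11.02, north 27.1 cos 24° = 24.76
Leg 3 (344°, 62.1 mi): east 62.1 sin 344° = -17.12, north 62.1 cos 344° = 59.69
Leg 4 (312°, 48.5 mi): east 48.5 sin 312° = -36.04, north 48.5 cos 312° = 32.45
Net north component: 133.15 mi.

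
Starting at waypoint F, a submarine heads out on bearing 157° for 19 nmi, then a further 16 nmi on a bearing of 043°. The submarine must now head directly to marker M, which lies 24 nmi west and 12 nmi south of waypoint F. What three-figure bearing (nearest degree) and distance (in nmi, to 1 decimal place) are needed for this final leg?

Leg 1 (157°, 19 nmi): east 19 sin 157° = 7.42, north 19 cos 157° = -17.49
Leg 2 (043°, 16 nmi): east 16 sin 43° = 10.91, north 16 cos 43° = 11.70
Current position: (18.34, -5.79). Target: (-24, -12). Remaining: Δeast = -42.34, Δnorth = -6.21.
Bearing = atan2(-42.34, -6.21) mod 360° = 261.65°; distance = √((-42.34)² + (-6.21)²) = 42.789 nmi.

262°, 42.8 nmi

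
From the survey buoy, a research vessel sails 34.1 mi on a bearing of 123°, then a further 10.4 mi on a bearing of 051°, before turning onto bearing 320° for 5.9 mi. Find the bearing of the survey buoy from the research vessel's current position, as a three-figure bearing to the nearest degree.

283°

Leg 1 (123°, 34.1 mi): east 34.1 sin 123° = 28.60, north 34.1 cos 123° = -18.57
Leg 2 (051°, 10.4 mi): east 10.4 sin 51° = 8.08, north 10.4 cos 51° = 6.54
Leg 3 (320°, 5.9 mi): east 5.9 sin 320° = -3.79, north 5.9 cos 320° = 4.52
Net displacement: 32.89 east, -7.51 north. Direction back to start is (-32.89, 7.51): bearing = atan2(-32.89, 7.51) mod 360° = 282.86° ≈ 283°.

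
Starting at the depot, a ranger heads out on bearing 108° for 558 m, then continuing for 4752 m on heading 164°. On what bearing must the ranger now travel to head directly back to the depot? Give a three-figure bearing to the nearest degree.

Leg 1 (108°, 558 m): east 558 sin 108° = 530.69, north 558 cos 108° = -172.43
Leg 2 (164°, 4752 m): east 4752 sin 164° = 1309.83, north 4752 cos 164° = -4567.92
Net displacement: 1840.52 east, -4740.35 north. Direction back to start is (-1840.52, 4740.35): bearing = atan2(-1840.52, 4740.35) mod 360° = 338.78° ≈ 339°.

339°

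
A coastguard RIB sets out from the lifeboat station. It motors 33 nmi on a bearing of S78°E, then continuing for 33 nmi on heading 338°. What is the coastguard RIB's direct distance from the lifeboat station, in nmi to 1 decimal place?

31.0 nmi

Leg 1 (S78°E, 33 nmi): east 33 sin 102° = 32.28, north 33 cos 102° = -6.86
Leg 2 (338°, 33 nmi): east 33 sin 338° = -12.36, north 33 cos 338° = 30.60
Net: 19.92 east, 23.74 north. Distance = √((19.92)² + (23.74)²) = 30.985 nmi.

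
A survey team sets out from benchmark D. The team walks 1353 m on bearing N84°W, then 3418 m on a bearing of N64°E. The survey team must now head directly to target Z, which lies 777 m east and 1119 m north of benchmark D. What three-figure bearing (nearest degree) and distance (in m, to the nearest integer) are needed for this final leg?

Leg 1 (N84°W, 1353 m): east 1353 sin 276° = -1345.59, north 1353 cos 276° = 141.43
Leg 2 (N64°E, 3418 m): east 3418 sin 64° = 3072.08, north 3418 cos 64° = 1498.35
Current position: (1726.49, 1639.78). Target: (777, 1119). Remaining: Δeast = -949.49, Δnorth = -520.78.
Bearing = atan2(-949.49, -520.78) mod 360° = 241.26°; distance = √((-949.49)² + (-520.78)²) = 1082.932 m.

241°, 1083 m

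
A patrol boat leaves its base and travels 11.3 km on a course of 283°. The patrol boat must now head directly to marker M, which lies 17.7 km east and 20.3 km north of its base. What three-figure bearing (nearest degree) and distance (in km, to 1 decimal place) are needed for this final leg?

058°, 33.8 km

Leg 1 (283°, 11.3 km): east 11.3 sin 283° = -11.01, north 11.3 cos 283° = 2.54
Current position: (-11.01, 2.54). Target: (17.7, 20.3). Remaining: Δeast = 28.71, Δnorth = 17.76.
Bearing = atan2(28.71, 17.76) mod 360° = 58.26°; distance = √((28.71)² + (17.76)²) = 33.758 km.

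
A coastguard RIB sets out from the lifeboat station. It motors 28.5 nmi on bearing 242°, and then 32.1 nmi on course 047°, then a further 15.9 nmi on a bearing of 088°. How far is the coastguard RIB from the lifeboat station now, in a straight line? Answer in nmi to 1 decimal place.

16.9 nmi

Leg 1 (242°, 28.5 nmi): east 28.5 sin 242° = -25.16, north 28.5 cos 242° = -13.38
Leg 2 (047°, 32.1 nmi): east 32.1 sin 47° = 23.48, north 32.1 cos 47° = 21.89
Leg 3 (088°, 15.9 nmi): east 15.9 sin 88° = 15.89, north 15.9 cos 88° = 0.55
Net: 14.20 east, 9.07 north. Distance = √((14.20)² + (9.07)²) = 16.850 nmi.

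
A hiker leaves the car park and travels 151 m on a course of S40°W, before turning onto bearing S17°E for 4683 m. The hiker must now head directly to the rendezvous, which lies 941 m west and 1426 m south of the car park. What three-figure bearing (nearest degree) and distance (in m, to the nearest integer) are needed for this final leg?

325°, 3865 m

Leg 1 (S40°W, 151 m): east 151 sin 220° = -97.06, north 151 cos 220° = -115.67
Leg 2 (S17°E, 4683 m): east 4683 sin 163° = 1369.18, north 4683 cos 163° = -4478.38
Current position: (1272.12, -4594.05). Target: (-941, -1426). Remaining: Δeast = -2213.12, Δnorth = 3168.05.
Bearing = atan2(-2213.12, 3168.05) mod 360° = 325.06°; distance = √((-2213.12)² + (3168.05)²) = 3864.506 m.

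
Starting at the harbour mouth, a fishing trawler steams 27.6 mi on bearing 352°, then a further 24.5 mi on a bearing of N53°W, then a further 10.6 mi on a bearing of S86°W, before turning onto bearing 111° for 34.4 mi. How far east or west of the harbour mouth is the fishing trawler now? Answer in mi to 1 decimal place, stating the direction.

1.9 mi west

Leg 1 (352°, 27.6 mi): east 27.6 sin 352° = -3.84, north 27.6 cos 352° = 27.33
Leg 2 (N53°W, 24.5 mi): east 24.5 sin 307° = -19.57, north 24.5 cos 307° = 14.74
Leg 3 (S86°W, 10.6 mi): east 10.6 sin 266° = -10.57, north 10.6 cos 266° = -0.74
Leg 4 (111°, 34.4 mi): east 34.4 sin 111° = 32.12, north 34.4 cos 111° = -12.33
Net east component: -1.87 mi.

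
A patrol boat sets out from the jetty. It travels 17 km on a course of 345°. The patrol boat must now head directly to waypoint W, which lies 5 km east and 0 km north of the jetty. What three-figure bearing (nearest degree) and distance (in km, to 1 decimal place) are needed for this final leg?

Leg 1 (345°, 17 km): east 17 sin 345° = -4.40, north 17 cos 345° = 16.42
Current position: (-4.40, 16.42). Target: (5, 0). Remaining: Δeast = 9.40, Δnorth = -16.42.
Bearing = atan2(9.40, -16.42) mod 360° = 150.21°; distance = √((9.40)² + (-16.42)²) = 18.921 km.

150°, 18.9 km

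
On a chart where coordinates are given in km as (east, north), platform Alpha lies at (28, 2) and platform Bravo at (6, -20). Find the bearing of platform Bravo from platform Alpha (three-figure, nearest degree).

225°

Δeast = 6 − 28 = -22.00; Δnorth = -20 − 2 = -22.00.
Bearing = atan2(Δeast, Δnorth) mod 360° = 225.00° ≈ 225°.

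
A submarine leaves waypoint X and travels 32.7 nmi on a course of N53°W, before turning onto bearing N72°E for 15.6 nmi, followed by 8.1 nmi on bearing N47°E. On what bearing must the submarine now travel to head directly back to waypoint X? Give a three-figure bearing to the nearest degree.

Leg 1 (N53°W, 32.7 nmi): east 32.7 sin 307° = -26.12, north 32.7 cos 307° = 19.68
Leg 2 (N72°E, 15.6 nmi): east 15.6 sin 72° = 14.84, north 15.6 cos 72° = 4.82
Leg 3 (N47°E, 8.1 nmi): east 8.1 sin 47° = 5.92, north 8.1 cos 47° = 5.52
Net displacement: -5.35 east, 30.02 north. Direction back to start is (5.35, -30.02): bearing = atan2(5.35, -30.02) mod 360° = 169.89° ≈ 170°.

170°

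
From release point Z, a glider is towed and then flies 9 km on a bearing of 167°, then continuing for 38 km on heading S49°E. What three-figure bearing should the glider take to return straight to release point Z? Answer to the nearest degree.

Leg 1 (167°, 9 km): east 9 sin 167° = 2.02, north 9 cos 167° = -8.77
Leg 2 (S49°E, 38 km): east 38 sin 131° = 28.68, north 38 cos 131° = -24.93
Net displacement: 30.70 east, -33.70 north. Direction back to start is (-30.70, 33.70): bearing = atan2(-30.70, 33.70) mod 360° = 317.66° ≈ 318°.

318°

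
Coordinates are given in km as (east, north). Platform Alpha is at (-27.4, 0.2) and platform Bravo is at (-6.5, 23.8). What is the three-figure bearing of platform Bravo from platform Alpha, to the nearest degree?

Δeast = -6.5 − -27.4 = 20.90; Δnorth = 23.8 − 0.2 = 23.60.
Bearing = atan2(Δeast, Δnorth) mod 360° = 41.53° ≈ 042°.

042°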